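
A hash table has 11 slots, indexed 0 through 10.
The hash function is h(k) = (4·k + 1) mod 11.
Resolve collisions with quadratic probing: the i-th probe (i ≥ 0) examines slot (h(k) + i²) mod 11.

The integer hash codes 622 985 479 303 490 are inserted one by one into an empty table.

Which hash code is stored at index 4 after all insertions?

622: h=3 => slot 3
985: h=3, probe 3,4 => slot 4
479: h=3, probe 3,4,7 => slot 7
303: h=3, probe 3,4,7,1 => slot 1
490: h=3, probe 3,4,7,1,8 => slot 8
Table: [_, 303, _, 622, 985, _, _, 479, 490, _, _]

985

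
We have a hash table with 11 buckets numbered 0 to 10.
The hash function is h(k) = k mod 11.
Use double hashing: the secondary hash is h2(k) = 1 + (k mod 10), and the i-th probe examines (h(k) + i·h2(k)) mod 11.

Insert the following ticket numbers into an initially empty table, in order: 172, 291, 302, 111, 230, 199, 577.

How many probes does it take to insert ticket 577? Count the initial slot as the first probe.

Insert 172: h=7, slot 7 empty → index 7.
Insert 291: h=5, slot 5 empty → index 5.
Insert 302: h=5, h2=3, slot 5 occupied → index 8.
Insert 111: h=1, slot 1 empty → index 1.
Insert 230: h=10, slot 10 empty → index 10.
Insert 199: h=1, h2=10, slot 1 occupied → index 0.
Insert 577: h=5, h2=8, slot 5 occupied → index 2.
Table: [199, 111, 577, ., ., 291, ., 172, 302, ., 230]

2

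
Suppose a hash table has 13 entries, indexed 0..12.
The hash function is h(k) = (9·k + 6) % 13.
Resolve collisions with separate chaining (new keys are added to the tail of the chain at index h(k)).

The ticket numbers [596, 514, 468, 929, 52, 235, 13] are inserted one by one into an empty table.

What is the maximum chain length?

Insert 596: h=1, bucket 1 empty -> new chain.
Insert 514: h=4, bucket 4 empty -> new chain.
Insert 468: h=6, bucket 6 empty -> new chain.
Insert 929: h=8, bucket 8 empty -> new chain.
Insert 52: h=6, bucket 6 nonempty -> append to chain.
Insert 235: h=2, bucket 2 empty -> new chain.
Insert 13: h=6, bucket 6 nonempty -> append to chain.
Final buckets:
0: _
1: 596
2: 235
3: _
4: 514
5: _
6: 468 -> 52 -> 13
7: _
8: 929
9: _
10: _
11: _
12: _

3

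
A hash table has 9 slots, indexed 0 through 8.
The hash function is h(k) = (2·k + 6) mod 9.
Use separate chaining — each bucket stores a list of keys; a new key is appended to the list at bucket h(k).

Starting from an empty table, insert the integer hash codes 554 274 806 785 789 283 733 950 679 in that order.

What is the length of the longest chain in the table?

554 → bucket 7
274 → bucket 5
806 → bucket 7 (collision)
785 → bucket 1
789 → bucket 0
283 → bucket 5 (collision)
733 → bucket 5 (collision)
950 → bucket 7 (collision)
679 → bucket 5 (collision)
Final buckets:
0: 789
1: 785
2: _
3: _
4: _
5: 274 -> 283 -> 733 -> 679
6: _
7: 554 -> 806 -> 950
8: _

4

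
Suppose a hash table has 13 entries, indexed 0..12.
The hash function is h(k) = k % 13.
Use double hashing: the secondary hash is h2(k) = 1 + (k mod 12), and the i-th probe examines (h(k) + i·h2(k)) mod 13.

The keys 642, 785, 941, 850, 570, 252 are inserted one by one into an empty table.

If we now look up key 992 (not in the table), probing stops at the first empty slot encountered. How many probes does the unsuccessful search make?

642 hashes to 5; slot 5 is free => place at 5.
785 hashes to 5, h2=6; 5 taken => place at 11.
941 hashes to 5, h2=6; 5,11 taken => place at 4.
850 hashes to 5, h2=11; 5 taken => place at 3.
570 hashes to 11, h2=7; 11,5 taken => place at 12.
252 hashes to 5, h2=1; 5 taken => place at 6.
Table: [., ., ., 850, 941, 642, 252, ., ., ., ., 785, 570]
Lookup 992: h=4, h2=9, probe 4,0 → slot 0 empty, not found.

2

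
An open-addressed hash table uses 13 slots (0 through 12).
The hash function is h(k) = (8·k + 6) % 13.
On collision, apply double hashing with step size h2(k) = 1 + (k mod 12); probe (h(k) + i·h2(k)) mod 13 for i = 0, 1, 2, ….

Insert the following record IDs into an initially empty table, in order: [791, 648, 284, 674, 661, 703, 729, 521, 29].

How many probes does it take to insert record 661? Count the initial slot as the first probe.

791 hashes to 3; slot 3 is free => place at 3.
648 hashes to 3, h2=1; 3 taken => place at 4.
284 hashes to 3, h2=9; 3 taken => place at 12.
674 hashes to 3, h2=3; 3 taken => place at 6.
661 hashes to 3, h2=2; 3 taken => place at 5.
703 hashes to 1; slot 1 is free => place at 1.
729 hashes to 1, h2=10; 1 taken => place at 11.
521 hashes to 1, h2=6; 1 taken => place at 7.
29 hashes to 4, h2=6; 4 taken => place at 10.
Table: [-, 703, -, 791, 648, 661, 674, 521, -, -, 29, 729, 284]

2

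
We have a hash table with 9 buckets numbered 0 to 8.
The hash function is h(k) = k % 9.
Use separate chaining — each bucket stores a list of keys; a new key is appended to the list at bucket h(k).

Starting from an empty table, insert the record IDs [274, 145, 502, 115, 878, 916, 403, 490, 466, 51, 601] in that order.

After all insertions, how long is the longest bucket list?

274 → bucket 4
145 → bucket 1
502 → bucket 7
115 → bucket 7 (collision)
878 → bucket 5
916 → bucket 7 (collision)
403 → bucket 7 (collision)
490 → bucket 4 (collision)
466 → bucket 7 (collision)
51 → bucket 6
601 → bucket 7 (collision)
Final buckets:
0: _
1: 145
2: _
3: _
4: 274 -> 490
5: 878
6: 51
7: 502 -> 115 -> 916 -> 403 -> 466 -> 601
8: _

6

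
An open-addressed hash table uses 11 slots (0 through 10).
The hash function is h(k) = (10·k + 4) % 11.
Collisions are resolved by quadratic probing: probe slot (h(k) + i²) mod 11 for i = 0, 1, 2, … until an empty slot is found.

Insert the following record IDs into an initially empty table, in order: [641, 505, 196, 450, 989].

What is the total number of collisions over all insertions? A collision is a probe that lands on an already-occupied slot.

5

Insert 641: h=1, slot 1 empty => index 1.
Insert 505: h=5, slot 5 empty => index 5.
Insert 196: h=6, slot 6 empty => index 6.
Insert 450: h=5, slots 5,6 occupied => index 9.
Insert 989: h=5, slots 5,6,9 occupied => index 3.
Table: [—, 641, —, 989, —, 505, 196, —, —, 450, —]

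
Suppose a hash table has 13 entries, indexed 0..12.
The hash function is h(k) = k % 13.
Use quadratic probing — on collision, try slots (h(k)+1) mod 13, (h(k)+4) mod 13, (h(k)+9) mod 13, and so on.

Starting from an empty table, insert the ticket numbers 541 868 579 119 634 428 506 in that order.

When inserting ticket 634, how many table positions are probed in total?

541: h=8 => slot 8
868: h=10 => slot 10
579: h=7 => slot 7
119: h=2 => slot 2
634: h=10, probe 10,11 => slot 11
428: h=12 => slot 12
506: h=12, probe 12,0 => slot 0
Table: [506, -, 119, -, -, -, -, 579, 541, -, 868, 634, 428]

2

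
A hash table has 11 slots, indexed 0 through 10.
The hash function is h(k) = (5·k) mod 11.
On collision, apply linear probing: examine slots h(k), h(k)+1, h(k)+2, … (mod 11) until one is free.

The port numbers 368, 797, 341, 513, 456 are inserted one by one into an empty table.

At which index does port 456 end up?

5

368 hashes to 3; slot 3 is free -> place at 3.
797 hashes to 3; 3 taken -> place at 4.
341 hashes to 0; slot 0 is free -> place at 0.
513 hashes to 2; slot 2 is free -> place at 2.
456 hashes to 3; 3,4 taken -> place at 5.
Table: [341, _, 513, 368, 797, 456, _, _, _, _, _]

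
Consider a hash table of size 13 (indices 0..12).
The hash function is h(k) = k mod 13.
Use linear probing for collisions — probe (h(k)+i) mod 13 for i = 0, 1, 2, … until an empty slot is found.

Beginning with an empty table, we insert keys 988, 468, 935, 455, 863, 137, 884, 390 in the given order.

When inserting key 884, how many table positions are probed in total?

988: h=0 -> slot 0
468: h=0, probe 0,1 -> slot 1
935: h=12 -> slot 12
455: h=0, probe 0,1,2 -> slot 2
863: h=5 -> slot 5
137: h=7 -> slot 7
884: h=0, probe 0,1,2,3 -> slot 3
390: h=0, probe 0,1,2,3,4 -> slot 4
Table: [988, 468, 455, 884, 390, 863, -, 137, -, -, -, -, 935]

4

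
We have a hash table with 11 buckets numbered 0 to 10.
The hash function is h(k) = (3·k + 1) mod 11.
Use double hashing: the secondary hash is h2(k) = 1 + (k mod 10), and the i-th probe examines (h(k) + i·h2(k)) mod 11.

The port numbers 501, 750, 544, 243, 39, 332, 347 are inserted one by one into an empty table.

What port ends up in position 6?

501: h=8 => slot 8
750: h=7 => slot 7
544: h=5 => slot 5
243: h=4 => slot 4
39: h=8, h2=10, probe 8,7,6 => slot 6
332: h=7, h2=3, probe 7,10 => slot 10
347: h=8, h2=8, probe 8,5,2 => slot 2
Table: [., ., 347, ., 243, 544, 39, 750, 501, ., 332]

39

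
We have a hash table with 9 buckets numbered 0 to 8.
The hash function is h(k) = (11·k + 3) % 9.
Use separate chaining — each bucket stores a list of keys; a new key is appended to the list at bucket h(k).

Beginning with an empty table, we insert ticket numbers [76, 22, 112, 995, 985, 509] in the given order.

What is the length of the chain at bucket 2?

76 → bucket 2
22 → bucket 2 (collision)
112 → bucket 2 (collision)
995 → bucket 4
985 → bucket 2 (collision)
509 → bucket 4 (collision)
Final buckets:
0: -
1: -
2: 76 -> 22 -> 112 -> 985
3: -
4: 995 -> 509
5: -
6: -
7: -
8: -

4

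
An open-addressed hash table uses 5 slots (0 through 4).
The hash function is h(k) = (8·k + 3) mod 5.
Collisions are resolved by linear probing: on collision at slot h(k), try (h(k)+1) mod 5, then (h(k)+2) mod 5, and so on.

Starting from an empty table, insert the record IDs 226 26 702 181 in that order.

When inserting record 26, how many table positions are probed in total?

Insert 226: h=1, slot 1 empty → index 1.
Insert 26: h=1, slot 1 occupied → index 2.
Insert 702: h=4, slot 4 empty → index 4.
Insert 181: h=1, slots 1,2 occupied → index 3.
Table: [—, 226, 26, 181, 702]

2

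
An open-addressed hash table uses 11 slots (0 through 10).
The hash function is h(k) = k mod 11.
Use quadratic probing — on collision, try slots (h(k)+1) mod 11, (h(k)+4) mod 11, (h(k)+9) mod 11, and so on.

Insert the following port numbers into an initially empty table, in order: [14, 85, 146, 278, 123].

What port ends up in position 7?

278

Insert 14: h=3, slot 3 empty -> index 3.
Insert 85: h=8, slot 8 empty -> index 8.
Insert 146: h=3, slot 3 occupied -> index 4.
Insert 278: h=3, slots 3,4 occupied -> index 7.
Insert 123: h=2, slot 2 empty -> index 2.
Table: [∅, ∅, 123, 14, 146, ∅, ∅, 278, 85, ∅, ∅]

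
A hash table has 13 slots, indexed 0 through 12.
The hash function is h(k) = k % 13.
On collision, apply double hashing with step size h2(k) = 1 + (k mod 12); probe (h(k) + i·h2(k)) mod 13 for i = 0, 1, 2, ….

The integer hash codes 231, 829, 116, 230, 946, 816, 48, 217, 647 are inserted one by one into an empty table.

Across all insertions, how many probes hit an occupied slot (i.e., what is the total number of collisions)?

15

231 hashes to 10; slot 10 is free -> place at 10.
829 hashes to 10, h2=2; 10 taken -> place at 12.
116 hashes to 12, h2=9; 12 taken -> place at 8.
230 hashes to 9; slot 9 is free -> place at 9.
946 hashes to 10, h2=11; 10,8 taken -> place at 6.
816 hashes to 10, h2=1; 10 taken -> place at 11.
48 hashes to 9, h2=1; 9,10,11,12 taken -> place at 0.
217 hashes to 9, h2=2; 9,11,0 taken -> place at 2.
647 hashes to 10, h2=12; 10,9,8 taken -> place at 7.
Table: [48, -, 217, -, -, -, 946, 647, 116, 230, 231, 816, 829]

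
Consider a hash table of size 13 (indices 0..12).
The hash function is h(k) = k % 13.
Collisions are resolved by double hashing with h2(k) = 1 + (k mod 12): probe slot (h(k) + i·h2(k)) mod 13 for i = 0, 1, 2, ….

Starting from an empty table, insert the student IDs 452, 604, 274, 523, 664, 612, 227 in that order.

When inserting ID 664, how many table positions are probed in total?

452 hashes to 10; slot 10 is free => place at 10.
604 hashes to 6; slot 6 is free => place at 6.
274 hashes to 1; slot 1 is free => place at 1.
523 hashes to 3; slot 3 is free => place at 3.
664 hashes to 1, h2=5; 1,6 taken => place at 11.
612 hashes to 1, h2=1; 1 taken => place at 2.
227 hashes to 6, h2=12; 6 taken => place at 5.
Table: [_, 274, 612, 523, _, 227, 604, _, _, _, 452, 664, _]

3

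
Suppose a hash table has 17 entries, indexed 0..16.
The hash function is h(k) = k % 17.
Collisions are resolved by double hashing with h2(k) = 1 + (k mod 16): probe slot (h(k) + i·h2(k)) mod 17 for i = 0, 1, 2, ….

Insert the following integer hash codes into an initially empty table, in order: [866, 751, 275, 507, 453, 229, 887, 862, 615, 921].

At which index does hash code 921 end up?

866: h=16 -> slot 16
751: h=3 -> slot 3
275: h=3, h2=4, probe 3,7 -> slot 7
507: h=14 -> slot 14
453: h=11 -> slot 11
229: h=8 -> slot 8
887: h=3, h2=8, probe 3,11,2 -> slot 2
862: h=12 -> slot 12
615: h=3, h2=8, probe 3,11,2,10 -> slot 10
921: h=3, h2=10, probe 3,13 -> slot 13
Table: [., ., 887, 751, ., ., ., 275, 229, ., 615, 453, 862, 921, 507, ., 866]

13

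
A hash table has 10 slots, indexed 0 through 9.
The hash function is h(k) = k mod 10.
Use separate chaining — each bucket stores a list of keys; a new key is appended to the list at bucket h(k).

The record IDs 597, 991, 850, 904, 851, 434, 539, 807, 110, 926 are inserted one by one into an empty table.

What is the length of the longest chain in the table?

2

Insert 597: h=7, bucket 7 empty -> new chain.
Insert 991: h=1, bucket 1 empty -> new chain.
Insert 850: h=0, bucket 0 empty -> new chain.
Insert 904: h=4, bucket 4 empty -> new chain.
Insert 851: h=1, bucket 1 nonempty -> append to chain.
Insert 434: h=4, bucket 4 nonempty -> append to chain.
Insert 539: h=9, bucket 9 empty -> new chain.
Insert 807: h=7, bucket 7 nonempty -> append to chain.
Insert 110: h=0, bucket 0 nonempty -> append to chain.
Insert 926: h=6, bucket 6 empty -> new chain.
Final buckets:
0: 850 -> 110
1: 991 -> 851
2: -
3: -
4: 904 -> 434
5: -
6: 926
7: 597 -> 807
8: -
9: 539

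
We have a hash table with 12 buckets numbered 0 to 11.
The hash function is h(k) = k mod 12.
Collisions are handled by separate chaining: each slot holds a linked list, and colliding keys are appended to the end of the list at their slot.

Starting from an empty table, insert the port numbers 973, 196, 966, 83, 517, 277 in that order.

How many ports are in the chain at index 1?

3

973 -> bucket 1
196 -> bucket 4
966 -> bucket 6
83 -> bucket 11
517 -> bucket 1 (collision)
277 -> bucket 1 (collision)
Final buckets:
0: -
1: 973 -> 517 -> 277
2: -
3: -
4: 196
5: -
6: 966
7: -
8: -
9: -
10: -
11: 83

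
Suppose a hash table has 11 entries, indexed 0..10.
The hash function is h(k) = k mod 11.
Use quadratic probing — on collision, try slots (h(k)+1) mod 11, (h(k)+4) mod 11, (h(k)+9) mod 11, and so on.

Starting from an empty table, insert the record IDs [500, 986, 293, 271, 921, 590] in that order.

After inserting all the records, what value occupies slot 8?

293

500: h=5 -> slot 5
986: h=7 -> slot 7
293: h=7, probe 7,8 -> slot 8
271: h=7, probe 7,8,0 -> slot 0
921: h=8, probe 8,9 -> slot 9
590: h=7, probe 7,8,0,5,1 -> slot 1
Table: [271, 590, -, -, -, 500, -, 986, 293, 921, -]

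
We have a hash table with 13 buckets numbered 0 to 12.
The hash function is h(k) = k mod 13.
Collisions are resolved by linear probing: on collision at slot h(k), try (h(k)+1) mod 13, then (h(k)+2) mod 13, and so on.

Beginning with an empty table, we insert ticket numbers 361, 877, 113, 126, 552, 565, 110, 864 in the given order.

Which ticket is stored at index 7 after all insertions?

361: h=10 => slot 10
877: h=6 => slot 6
113: h=9 => slot 9
126: h=9, probe 9,10,11 => slot 11
552: h=6, probe 6,7 => slot 7
565: h=6, probe 6,7,8 => slot 8
110: h=6, probe 6,7,8,9,10,11,12 => slot 12
864: h=6, probe 6,7,8,9,10,11,12,0 => slot 0
Table: [864, _, _, _, _, _, 877, 552, 565, 113, 361, 126, 110]

552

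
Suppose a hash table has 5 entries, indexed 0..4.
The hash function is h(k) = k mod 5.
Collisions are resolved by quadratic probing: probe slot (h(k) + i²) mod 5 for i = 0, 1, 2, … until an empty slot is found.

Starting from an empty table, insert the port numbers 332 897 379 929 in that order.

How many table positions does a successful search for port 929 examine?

Insert 332: h=2, slot 2 empty → index 2.
Insert 897: h=2, slot 2 occupied → index 3.
Insert 379: h=4, slot 4 empty → index 4.
Insert 929: h=4, slot 4 occupied → index 0.
Table: [929, -, 332, 897, 379]
Lookup 929: h=4, probe 4,0 → found at 0.

2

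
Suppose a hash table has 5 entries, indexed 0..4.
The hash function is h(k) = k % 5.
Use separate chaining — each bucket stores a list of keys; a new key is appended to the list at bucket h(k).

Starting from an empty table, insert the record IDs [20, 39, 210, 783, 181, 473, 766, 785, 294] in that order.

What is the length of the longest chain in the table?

3

Insert 20: h=0, bucket 0 empty → new chain.
Insert 39: h=4, bucket 4 empty → new chain.
Insert 210: h=0, bucket 0 nonempty → append to chain.
Insert 783: h=3, bucket 3 empty → new chain.
Insert 181: h=1, bucket 1 empty → new chain.
Insert 473: h=3, bucket 3 nonempty → append to chain.
Insert 766: h=1, bucket 1 nonempty → append to chain.
Insert 785: h=0, bucket 0 nonempty → append to chain.
Insert 294: h=4, bucket 4 nonempty → append to chain.
Final buckets:
0: 20 -> 210 -> 785
1: 181 -> 766
2: ∅
3: 783 -> 473
4: 39 -> 294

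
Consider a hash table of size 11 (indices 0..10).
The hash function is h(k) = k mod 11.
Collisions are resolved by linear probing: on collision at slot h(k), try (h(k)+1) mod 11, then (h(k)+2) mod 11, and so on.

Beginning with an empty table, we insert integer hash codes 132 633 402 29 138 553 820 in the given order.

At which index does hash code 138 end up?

9

132: h=0 => slot 0
633: h=6 => slot 6
402: h=6, probe 6,7 => slot 7
29: h=7, probe 7,8 => slot 8
138: h=6, probe 6,7,8,9 => slot 9
553: h=3 => slot 3
820: h=6, probe 6,7,8,9,10 => slot 10
Table: [132, -, -, 553, -, -, 633, 402, 29, 138, 820]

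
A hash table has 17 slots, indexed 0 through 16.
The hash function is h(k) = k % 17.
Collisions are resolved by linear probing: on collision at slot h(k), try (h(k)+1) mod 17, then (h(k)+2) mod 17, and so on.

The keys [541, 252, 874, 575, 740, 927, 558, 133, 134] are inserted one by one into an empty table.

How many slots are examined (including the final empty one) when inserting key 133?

5

541: h=14 => slot 14
252: h=14, probe 14,15 => slot 15
874: h=7 => slot 7
575: h=14, probe 14,15,16 => slot 16
740: h=9 => slot 9
927: h=9, probe 9,10 => slot 10
558: h=14, probe 14,15,16,0 => slot 0
133: h=14, probe 14,15,16,0,1 => slot 1
134: h=15, probe 15,16,0,1,2 => slot 2
Table: [558, 133, 134, -, -, -, -, 874, -, 740, 927, -, -, -, 541, 252, 575]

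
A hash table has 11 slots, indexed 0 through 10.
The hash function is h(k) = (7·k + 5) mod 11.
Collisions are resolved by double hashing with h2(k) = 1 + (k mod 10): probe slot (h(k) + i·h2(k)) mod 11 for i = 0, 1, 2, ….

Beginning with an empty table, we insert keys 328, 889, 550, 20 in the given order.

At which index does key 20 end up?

3

328 hashes to 2; slot 2 is free -> place at 2.
889 hashes to 2, h2=10; 2 taken -> place at 1.
550 hashes to 5; slot 5 is free -> place at 5.
20 hashes to 2, h2=1; 2 taken -> place at 3.
Table: [_, 889, 328, 20, _, 550, _, _, _, _, _]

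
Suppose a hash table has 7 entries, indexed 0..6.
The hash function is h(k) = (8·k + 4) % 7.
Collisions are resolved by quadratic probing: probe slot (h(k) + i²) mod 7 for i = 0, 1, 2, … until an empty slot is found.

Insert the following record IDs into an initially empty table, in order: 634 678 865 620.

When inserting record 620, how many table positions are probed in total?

634: h=1 → slot 1
678: h=3 → slot 3
865: h=1, probe 1,2 → slot 2
620: h=1, probe 1,2,5 → slot 5
Table: [_, 634, 865, 678, _, 620, _]

3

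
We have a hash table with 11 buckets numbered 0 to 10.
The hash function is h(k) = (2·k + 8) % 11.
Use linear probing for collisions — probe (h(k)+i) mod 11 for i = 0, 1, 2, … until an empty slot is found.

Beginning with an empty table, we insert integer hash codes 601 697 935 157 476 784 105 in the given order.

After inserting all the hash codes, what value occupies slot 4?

476

Insert 601: h=0, slot 0 empty => index 0.
Insert 697: h=5, slot 5 empty => index 5.
Insert 935: h=8, slot 8 empty => index 8.
Insert 157: h=3, slot 3 empty => index 3.
Insert 476: h=3, slot 3 occupied => index 4.
Insert 784: h=3, slots 3,4,5 occupied => index 6.
Insert 105: h=9, slot 9 empty => index 9.
Table: [601, ., ., 157, 476, 697, 784, ., 935, 105, .]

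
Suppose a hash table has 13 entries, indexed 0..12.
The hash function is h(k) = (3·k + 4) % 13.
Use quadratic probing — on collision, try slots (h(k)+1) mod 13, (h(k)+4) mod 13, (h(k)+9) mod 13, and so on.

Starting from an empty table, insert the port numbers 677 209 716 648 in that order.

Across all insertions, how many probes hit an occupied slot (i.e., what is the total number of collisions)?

4

Insert 677: h=7, slot 7 empty -> index 7.
Insert 209: h=7, slot 7 occupied -> index 8.
Insert 716: h=7, slots 7,8 occupied -> index 11.
Insert 648: h=11, slot 11 occupied -> index 12.
Table: [—, —, —, —, —, —, —, 677, 209, —, —, 716, 648]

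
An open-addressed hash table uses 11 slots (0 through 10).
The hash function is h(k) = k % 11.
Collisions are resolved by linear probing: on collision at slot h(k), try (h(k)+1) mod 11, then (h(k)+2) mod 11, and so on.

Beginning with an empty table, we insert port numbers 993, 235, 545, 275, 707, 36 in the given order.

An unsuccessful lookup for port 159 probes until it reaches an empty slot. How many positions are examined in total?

993: h=3 → slot 3
235: h=4 → slot 4
545: h=6 → slot 6
275: h=0 → slot 0
707: h=3, probe 3,4,5 → slot 5
36: h=3, probe 3,4,5,6,7 → slot 7
Table: [275, _, _, 993, 235, 707, 545, 36, _, _, _]
Lookup 159: h=5, probe 5,6,7,8 → slot 8 empty, not found.

4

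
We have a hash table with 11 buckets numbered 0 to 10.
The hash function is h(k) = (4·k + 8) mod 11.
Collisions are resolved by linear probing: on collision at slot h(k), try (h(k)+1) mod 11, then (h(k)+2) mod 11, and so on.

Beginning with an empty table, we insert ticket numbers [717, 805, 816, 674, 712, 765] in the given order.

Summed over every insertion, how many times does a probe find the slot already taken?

4

Insert 717: h=5, slot 5 empty → index 5.
Insert 805: h=5, slot 5 occupied → index 6.
Insert 816: h=5, slots 5,6 occupied → index 7.
Insert 674: h=9, slot 9 empty → index 9.
Insert 712: h=7, slot 7 occupied → index 8.
Insert 765: h=10, slot 10 empty → index 10.
Table: [∅, ∅, ∅, ∅, ∅, 717, 805, 816, 712, 674, 765]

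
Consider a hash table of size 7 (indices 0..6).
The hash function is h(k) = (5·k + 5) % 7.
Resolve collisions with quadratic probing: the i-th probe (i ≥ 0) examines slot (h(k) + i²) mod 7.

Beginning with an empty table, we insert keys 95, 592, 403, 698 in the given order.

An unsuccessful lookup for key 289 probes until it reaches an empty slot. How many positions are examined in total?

95: h=4 -> slot 4
592: h=4, probe 4,5 -> slot 5
403: h=4, probe 4,5,1 -> slot 1
698: h=2 -> slot 2
Table: [-, 403, 698, -, 95, 592, -]
Lookup 289: h=1, probe 1,2,5,3 → slot 3 empty, not found.

4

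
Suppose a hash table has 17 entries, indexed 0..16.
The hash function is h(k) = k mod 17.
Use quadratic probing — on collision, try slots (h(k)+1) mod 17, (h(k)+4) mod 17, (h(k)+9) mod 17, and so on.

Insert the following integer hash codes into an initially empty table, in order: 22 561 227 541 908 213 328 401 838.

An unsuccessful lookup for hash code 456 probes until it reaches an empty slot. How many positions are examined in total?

2

Insert 22: h=5, slot 5 empty → index 5.
Insert 561: h=0, slot 0 empty → index 0.
Insert 227: h=6, slot 6 empty → index 6.
Insert 541: h=14, slot 14 empty → index 14.
Insert 908: h=7, slot 7 empty → index 7.
Insert 213: h=9, slot 9 empty → index 9.
Insert 328: h=5, slots 5,6,9,14 occupied → index 4.
Insert 401: h=10, slot 10 empty → index 10.
Insert 838: h=5, slots 5,6,9,14,4 occupied → index 13.
Table: [561, _, _, _, 328, 22, 227, 908, _, 213, 401, _, _, 838, 541, _, _]
Lookup 456: h=14, probe 14,15 → slot 15 empty, not found.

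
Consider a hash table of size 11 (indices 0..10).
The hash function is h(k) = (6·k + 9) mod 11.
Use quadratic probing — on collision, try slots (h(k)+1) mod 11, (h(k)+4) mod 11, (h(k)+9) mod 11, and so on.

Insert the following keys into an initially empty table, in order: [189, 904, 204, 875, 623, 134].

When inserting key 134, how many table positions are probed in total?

189 hashes to 10; slot 10 is free -> place at 10.
904 hashes to 10; 10 taken -> place at 0.
204 hashes to 1; slot 1 is free -> place at 1.
875 hashes to 1; 1 taken -> place at 2.
623 hashes to 7; slot 7 is free -> place at 7.
134 hashes to 10; 10,0 taken -> place at 3.
Table: [904, 204, 875, 134, -, -, -, 623, -, -, 189]

3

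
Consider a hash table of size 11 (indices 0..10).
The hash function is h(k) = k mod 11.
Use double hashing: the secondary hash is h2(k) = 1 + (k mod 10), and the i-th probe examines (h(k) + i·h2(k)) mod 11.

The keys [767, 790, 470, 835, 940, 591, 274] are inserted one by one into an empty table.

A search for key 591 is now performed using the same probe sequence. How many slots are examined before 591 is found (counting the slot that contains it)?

Insert 767: h=8, slot 8 empty -> index 8.
Insert 790: h=9, slot 9 empty -> index 9.
Insert 470: h=8, h2=1, slots 8,9 occupied -> index 10.
Insert 835: h=10, h2=6, slot 10 occupied -> index 5.
Insert 940: h=5, h2=1, slot 5 occupied -> index 6.
Insert 591: h=8, h2=2, slots 8,10 occupied -> index 1.
Insert 274: h=10, h2=5, slot 10 occupied -> index 4.
Table: [∅, 591, ∅, ∅, 274, 835, 940, ∅, 767, 790, 470]
Lookup 591: h=8, h2=2, probe 8,10,1 → found at 1.

3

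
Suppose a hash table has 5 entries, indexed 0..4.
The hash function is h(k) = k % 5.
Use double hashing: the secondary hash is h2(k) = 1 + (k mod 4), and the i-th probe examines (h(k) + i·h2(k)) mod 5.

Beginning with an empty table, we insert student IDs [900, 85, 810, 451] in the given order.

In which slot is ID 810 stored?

900: h=0 → slot 0
85: h=0, h2=2, probe 0,2 → slot 2
810: h=0, h2=3, probe 0,3 → slot 3
451: h=1 → slot 1
Table: [900, 451, 85, 810, .]

3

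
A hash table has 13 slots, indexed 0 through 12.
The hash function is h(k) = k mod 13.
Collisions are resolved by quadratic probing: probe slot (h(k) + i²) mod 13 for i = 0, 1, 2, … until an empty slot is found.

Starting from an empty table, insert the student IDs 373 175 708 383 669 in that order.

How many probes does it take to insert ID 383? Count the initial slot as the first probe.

373 hashes to 9; slot 9 is free -> place at 9.
175 hashes to 6; slot 6 is free -> place at 6.
708 hashes to 6; 6 taken -> place at 7.
383 hashes to 6; 6,7 taken -> place at 10.
669 hashes to 6; 6,7,10 taken -> place at 2.
Table: [—, —, 669, —, —, —, 175, 708, —, 373, 383, —, —]

3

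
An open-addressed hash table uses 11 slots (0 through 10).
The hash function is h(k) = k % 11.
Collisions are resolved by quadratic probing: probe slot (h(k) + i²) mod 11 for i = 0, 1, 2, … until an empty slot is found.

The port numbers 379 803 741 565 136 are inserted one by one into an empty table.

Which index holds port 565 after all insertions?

8

379: h=5 => slot 5
803: h=0 => slot 0
741: h=4 => slot 4
565: h=4, probe 4,5,8 => slot 8
136: h=4, probe 4,5,8,2 => slot 2
Table: [803, ∅, 136, ∅, 741, 379, ∅, ∅, 565, ∅, ∅]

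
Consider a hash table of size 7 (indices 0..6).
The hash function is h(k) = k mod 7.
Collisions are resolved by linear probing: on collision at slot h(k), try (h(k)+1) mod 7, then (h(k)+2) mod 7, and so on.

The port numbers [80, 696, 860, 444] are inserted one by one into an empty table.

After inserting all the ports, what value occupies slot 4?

80: h=3 => slot 3
696: h=3, probe 3,4 => slot 4
860: h=6 => slot 6
444: h=3, probe 3,4,5 => slot 5
Table: [., ., ., 80, 696, 444, 860]

696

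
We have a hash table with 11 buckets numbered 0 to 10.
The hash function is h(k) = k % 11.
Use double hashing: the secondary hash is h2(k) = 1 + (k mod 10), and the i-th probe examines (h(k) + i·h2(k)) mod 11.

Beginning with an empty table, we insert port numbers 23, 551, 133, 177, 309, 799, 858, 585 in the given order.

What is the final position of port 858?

23: h=1 -> slot 1
551: h=1, h2=2, probe 1,3 -> slot 3
133: h=1, h2=4, probe 1,5 -> slot 5
177: h=1, h2=8, probe 1,9 -> slot 9
309: h=1, h2=10, probe 1,0 -> slot 0
799: h=7 -> slot 7
858: h=0, h2=9, probe 0,9,7,5,3,1,10 -> slot 10
585: h=2 -> slot 2
Table: [309, 23, 585, 551, -, 133, -, 799, -, 177, 858]

10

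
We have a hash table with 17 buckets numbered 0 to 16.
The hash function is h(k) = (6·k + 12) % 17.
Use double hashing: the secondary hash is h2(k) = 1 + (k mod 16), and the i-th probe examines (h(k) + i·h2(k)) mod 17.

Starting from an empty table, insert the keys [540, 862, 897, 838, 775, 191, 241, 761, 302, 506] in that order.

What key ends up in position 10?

Insert 540: h=5, slot 5 empty -> index 5.
Insert 862: h=16, slot 16 empty -> index 16.
Insert 897: h=5, h2=2, slot 5 occupied -> index 7.
Insert 838: h=8, slot 8 empty -> index 8.
Insert 775: h=4, slot 4 empty -> index 4.
Insert 191: h=2, slot 2 empty -> index 2.
Insert 241: h=13, slot 13 empty -> index 13.
Insert 761: h=5, h2=10, slot 5 occupied -> index 15.
Insert 302: h=5, h2=15, slot 5 occupied -> index 3.
Insert 506: h=5, h2=11, slots 5,16 occupied -> index 10.
Table: [_, _, 191, 302, 775, 540, _, 897, 838, _, 506, _, _, 241, _, 761, 862]

506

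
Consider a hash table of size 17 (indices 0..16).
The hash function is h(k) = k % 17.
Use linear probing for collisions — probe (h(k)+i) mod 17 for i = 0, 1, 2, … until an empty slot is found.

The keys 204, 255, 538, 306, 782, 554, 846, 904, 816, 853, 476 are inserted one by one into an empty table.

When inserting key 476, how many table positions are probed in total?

8

Insert 204: h=0, slot 0 empty -> index 0.
Insert 255: h=0, slot 0 occupied -> index 1.
Insert 538: h=11, slot 11 empty -> index 11.
Insert 306: h=0, slots 0,1 occupied -> index 2.
Insert 782: h=0, slots 0,1,2 occupied -> index 3.
Insert 554: h=10, slot 10 empty -> index 10.
Insert 846: h=13, slot 13 empty -> index 13.
Insert 904: h=3, slot 3 occupied -> index 4.
Insert 816: h=0, slots 0,1,2,3,4 occupied -> index 5.
Insert 853: h=3, slots 3,4,5 occupied -> index 6.
Insert 476: h=0, slots 0,1,2,3,4,5,6 occupied -> index 7.
Table: [204, 255, 306, 782, 904, 816, 853, 476, _, _, 554, 538, _, 846, _, _, _]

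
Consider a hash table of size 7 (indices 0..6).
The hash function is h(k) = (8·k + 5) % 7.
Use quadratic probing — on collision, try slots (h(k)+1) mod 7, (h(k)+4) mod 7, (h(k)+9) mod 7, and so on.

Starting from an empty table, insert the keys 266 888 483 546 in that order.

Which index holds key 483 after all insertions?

6

266: h=5 → slot 5
888: h=4 → slot 4
483: h=5, probe 5,6 → slot 6
546: h=5, probe 5,6,2 → slot 2
Table: [—, —, 546, —, 888, 266, 483]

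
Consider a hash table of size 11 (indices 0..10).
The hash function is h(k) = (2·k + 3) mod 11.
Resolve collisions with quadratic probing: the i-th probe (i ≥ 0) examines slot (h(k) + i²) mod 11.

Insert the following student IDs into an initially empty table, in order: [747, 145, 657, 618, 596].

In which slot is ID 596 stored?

Insert 747: h=1, slot 1 empty → index 1.
Insert 145: h=7, slot 7 empty → index 7.
Insert 657: h=8, slot 8 empty → index 8.
Insert 618: h=7, slots 7,8 occupied → index 0.
Insert 596: h=7, slots 7,8,0 occupied → index 5.
Table: [618, 747, -, -, -, 596, -, 145, 657, -, -]

5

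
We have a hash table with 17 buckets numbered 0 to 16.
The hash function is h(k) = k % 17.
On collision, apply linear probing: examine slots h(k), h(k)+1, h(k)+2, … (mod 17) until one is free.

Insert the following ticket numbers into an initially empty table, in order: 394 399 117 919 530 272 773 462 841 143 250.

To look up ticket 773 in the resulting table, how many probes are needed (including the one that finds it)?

394 hashes to 3; slot 3 is free => place at 3.
399 hashes to 8; slot 8 is free => place at 8.
117 hashes to 15; slot 15 is free => place at 15.
919 hashes to 1; slot 1 is free => place at 1.
530 hashes to 3; 3 taken => place at 4.
272 hashes to 0; slot 0 is free => place at 0.
773 hashes to 8; 8 taken => place at 9.
462 hashes to 3; 3,4 taken => place at 5.
841 hashes to 8; 8,9 taken => place at 10.
143 hashes to 7; slot 7 is free => place at 7.
250 hashes to 12; slot 12 is free => place at 12.
Table: [272, 919, ∅, 394, 530, 462, ∅, 143, 399, 773, 841, ∅, 250, ∅, ∅, 117, ∅]
Lookup 773: h=8, probe 8,9 → found at 9.

2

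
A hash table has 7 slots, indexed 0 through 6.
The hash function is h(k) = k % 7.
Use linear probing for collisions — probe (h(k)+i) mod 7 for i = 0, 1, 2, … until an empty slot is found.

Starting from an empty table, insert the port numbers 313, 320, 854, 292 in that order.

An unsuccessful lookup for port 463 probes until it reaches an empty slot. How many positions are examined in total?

2

313 hashes to 5; slot 5 is free -> place at 5.
320 hashes to 5; 5 taken -> place at 6.
854 hashes to 0; slot 0 is free -> place at 0.
292 hashes to 5; 5,6,0 taken -> place at 1.
Table: [854, 292, -, -, -, 313, 320]
Lookup 463: h=1, probe 1,2 → slot 2 empty, not found.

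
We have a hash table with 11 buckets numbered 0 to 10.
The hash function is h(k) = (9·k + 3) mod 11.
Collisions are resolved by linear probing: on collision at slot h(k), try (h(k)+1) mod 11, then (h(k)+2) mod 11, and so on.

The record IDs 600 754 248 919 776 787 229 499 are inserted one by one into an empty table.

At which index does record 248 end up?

4

600 hashes to 2; slot 2 is free -> place at 2.
754 hashes to 2; 2 taken -> place at 3.
248 hashes to 2; 2,3 taken -> place at 4.
919 hashes to 2; 2,3,4 taken -> place at 5.
776 hashes to 2; 2,3,4,5 taken -> place at 6.
787 hashes to 2; 2,3,4,5,6 taken -> place at 7.
229 hashes to 7; 7 taken -> place at 8.
499 hashes to 6; 6,7,8 taken -> place at 9.
Table: [_, _, 600, 754, 248, 919, 776, 787, 229, 499, _]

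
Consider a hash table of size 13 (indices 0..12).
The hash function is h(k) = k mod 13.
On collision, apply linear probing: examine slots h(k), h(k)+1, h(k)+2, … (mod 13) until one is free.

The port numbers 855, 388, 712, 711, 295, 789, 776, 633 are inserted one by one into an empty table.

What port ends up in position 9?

855 hashes to 10; slot 10 is free → place at 10.
388 hashes to 11; slot 11 is free → place at 11.
712 hashes to 10; 10,11 taken → place at 12.
711 hashes to 9; slot 9 is free → place at 9.
295 hashes to 9; 9,10,11,12 taken → place at 0.
789 hashes to 9; 9,10,11,12,0 taken → place at 1.
776 hashes to 9; 9,10,11,12,0,1 taken → place at 2.
633 hashes to 9; 9,10,11,12,0,1,2 taken → place at 3.
Table: [295, 789, 776, 633, _, _, _, _, _, 711, 855, 388, 712]

711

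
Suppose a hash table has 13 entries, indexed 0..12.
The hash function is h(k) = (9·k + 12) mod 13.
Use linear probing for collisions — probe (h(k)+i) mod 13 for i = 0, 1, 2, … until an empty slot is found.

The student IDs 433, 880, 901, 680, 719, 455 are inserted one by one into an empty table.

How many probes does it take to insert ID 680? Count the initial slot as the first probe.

3

Insert 433: h=9, slot 9 empty → index 9.
Insert 880: h=2, slot 2 empty → index 2.
Insert 901: h=9, slot 9 occupied → index 10.
Insert 680: h=9, slots 9,10 occupied → index 11.
Insert 719: h=9, slots 9,10,11 occupied → index 12.
Insert 455: h=12, slot 12 occupied → index 0.
Table: [455, -, 880, -, -, -, -, -, -, 433, 901, 680, 719]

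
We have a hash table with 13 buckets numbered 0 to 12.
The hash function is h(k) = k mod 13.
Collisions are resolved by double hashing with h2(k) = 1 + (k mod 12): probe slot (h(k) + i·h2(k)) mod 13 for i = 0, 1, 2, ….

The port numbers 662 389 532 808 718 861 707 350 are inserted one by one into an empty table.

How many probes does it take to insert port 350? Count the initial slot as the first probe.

Insert 662: h=12, slot 12 empty → index 12.
Insert 389: h=12, h2=6, slot 12 occupied → index 5.
Insert 532: h=12, h2=5, slot 12 occupied → index 4.
Insert 808: h=2, slot 2 empty → index 2.
Insert 718: h=3, slot 3 empty → index 3.
Insert 861: h=3, h2=10, slot 3 occupied → index 0.
Insert 707: h=5, h2=12, slots 5,4,3,2 occupied → index 1.
Insert 350: h=12, h2=3, slots 12,2,5 occupied → index 8.
Table: [861, 707, 808, 718, 532, 389, ∅, ∅, 350, ∅, ∅, ∅, 662]

4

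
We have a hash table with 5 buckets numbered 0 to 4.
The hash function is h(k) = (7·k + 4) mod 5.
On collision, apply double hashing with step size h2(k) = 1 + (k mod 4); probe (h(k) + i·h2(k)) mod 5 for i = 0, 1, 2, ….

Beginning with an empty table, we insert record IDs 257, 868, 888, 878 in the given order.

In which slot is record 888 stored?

257: h=3 => slot 3
868: h=0 => slot 0
888: h=0, h2=1, probe 0,1 => slot 1
878: h=0, h2=3, probe 0,3,1,4 => slot 4
Table: [868, 888, —, 257, 878]

1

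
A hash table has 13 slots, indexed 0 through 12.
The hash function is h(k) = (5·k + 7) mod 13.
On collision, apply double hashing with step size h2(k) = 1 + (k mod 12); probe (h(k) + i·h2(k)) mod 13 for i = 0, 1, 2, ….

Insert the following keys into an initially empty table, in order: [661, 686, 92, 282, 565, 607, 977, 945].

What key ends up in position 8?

661: h=10 → slot 10
686: h=5 → slot 5
92: h=12 → slot 12
282: h=0 → slot 0
565: h=11 → slot 11
607: h=0, h2=8, probe 0,8 → slot 8
977: h=4 → slot 4
945: h=0, h2=10, probe 0,10,7 → slot 7
Table: [282, ∅, ∅, ∅, 977, 686, ∅, 945, 607, ∅, 661, 565, 92]

607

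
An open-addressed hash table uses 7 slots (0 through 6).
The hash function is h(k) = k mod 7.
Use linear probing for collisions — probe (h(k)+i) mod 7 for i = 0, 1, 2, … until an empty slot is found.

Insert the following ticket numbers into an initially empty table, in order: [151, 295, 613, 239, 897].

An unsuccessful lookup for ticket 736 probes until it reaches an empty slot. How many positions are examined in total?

6

151: h=4 -> slot 4
295: h=1 -> slot 1
613: h=4, probe 4,5 -> slot 5
239: h=1, probe 1,2 -> slot 2
897: h=1, probe 1,2,3 -> slot 3
Table: [_, 295, 239, 897, 151, 613, _]
Lookup 736: h=1, probe 1,2,3,4,5,6 → slot 6 empty, not found.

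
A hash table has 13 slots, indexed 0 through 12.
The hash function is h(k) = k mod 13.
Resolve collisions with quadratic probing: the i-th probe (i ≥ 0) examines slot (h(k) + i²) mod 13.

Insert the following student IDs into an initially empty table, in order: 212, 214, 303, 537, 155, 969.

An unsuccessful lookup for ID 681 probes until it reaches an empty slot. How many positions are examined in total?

212: h=4 → slot 4
214: h=6 → slot 6
303: h=4, probe 4,5 → slot 5
537: h=4, probe 4,5,8 → slot 8
155: h=12 → slot 12
969: h=7 → slot 7
Table: [-, -, -, -, 212, 303, 214, 969, 537, -, -, -, 155]
Lookup 681: h=5, probe 5,6,9 → slot 9 empty, not found.

3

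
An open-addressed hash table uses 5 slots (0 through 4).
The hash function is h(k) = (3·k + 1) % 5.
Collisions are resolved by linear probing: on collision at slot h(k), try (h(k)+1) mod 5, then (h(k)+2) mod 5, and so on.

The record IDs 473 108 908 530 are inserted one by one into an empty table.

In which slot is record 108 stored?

473: h=0 => slot 0
108: h=0, probe 0,1 => slot 1
908: h=0, probe 0,1,2 => slot 2
530: h=1, probe 1,2,3 => slot 3
Table: [473, 108, 908, 530, .]

1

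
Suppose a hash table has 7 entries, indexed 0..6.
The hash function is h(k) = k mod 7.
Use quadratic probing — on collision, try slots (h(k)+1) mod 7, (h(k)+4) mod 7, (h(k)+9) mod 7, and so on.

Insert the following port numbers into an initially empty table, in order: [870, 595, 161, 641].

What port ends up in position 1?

161

870 hashes to 2; slot 2 is free => place at 2.
595 hashes to 0; slot 0 is free => place at 0.
161 hashes to 0; 0 taken => place at 1.
641 hashes to 4; slot 4 is free => place at 4.
Table: [595, 161, 870, —, 641, —, —]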